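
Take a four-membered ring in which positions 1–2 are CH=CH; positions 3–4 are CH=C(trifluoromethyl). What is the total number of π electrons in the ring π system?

4

All ring atoms are sp² and supply a p orbital to the ring (each doubly-bonded ring atom is sp² with one p-orbital electron); the conjugation is uninterrupted.
Adding the contributions, 2 × 2 = 4 from the 2 double-bond units.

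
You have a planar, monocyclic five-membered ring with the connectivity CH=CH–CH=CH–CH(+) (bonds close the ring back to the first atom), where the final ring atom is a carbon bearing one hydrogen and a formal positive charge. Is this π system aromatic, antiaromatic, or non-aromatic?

Antiaromatic

Every ring atom contributes a p orbital perpendicular to the ring (every atom in a ring double bond is sp² and brings one electron to the p orbital; the carbocation has an empty p orbital), so the π system is cyclic and fully conjugated.
Counting π electrons: 2 × 2 = 4 from the double-bond units + 0 from the CH(+) atom = 4.
4 is a 4n count (n = 1), so the planar conjugated ring is antiaromatic.
(This ring is the cyclopentadienyl cation.)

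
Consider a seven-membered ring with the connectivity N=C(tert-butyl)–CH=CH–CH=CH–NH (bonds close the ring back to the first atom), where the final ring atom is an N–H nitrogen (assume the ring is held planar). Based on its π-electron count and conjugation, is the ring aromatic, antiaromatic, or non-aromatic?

Antiaromatic

The p orbitals form a continuous loop: the double-bond atoms are sp², each contributing one p electron; each =N– nitrogen is pyridine-type (lone pair in the sp² plane, one electron in the p orbital); the pyrrole-type nitrogen donates its lone pair from the p orbital. The ring is fully conjugated.
Counting π electrons: 3 × 2 = 6 from the double-bond units + 2 from the NH atom = 8.
With 8 = 4·2 π electrons, Hückel's rule classifies the planar ring as antiaromatic.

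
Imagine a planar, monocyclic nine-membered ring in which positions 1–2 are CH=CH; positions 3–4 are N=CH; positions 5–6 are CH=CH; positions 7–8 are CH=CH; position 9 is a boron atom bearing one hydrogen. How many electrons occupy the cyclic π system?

All ring atoms are sp² and supply a p orbital to the ring (the double-bond atoms are sp², each contributing one p electron; each sp² =N– keeps its lone pair in-plane and puts one electron into the π system; the boron has an empty p orbital); the conjugation is uninterrupted.
Tallying contributions gives 4 × 2 = 8 from the double-bond units + 0 from the BH atom = 8.

8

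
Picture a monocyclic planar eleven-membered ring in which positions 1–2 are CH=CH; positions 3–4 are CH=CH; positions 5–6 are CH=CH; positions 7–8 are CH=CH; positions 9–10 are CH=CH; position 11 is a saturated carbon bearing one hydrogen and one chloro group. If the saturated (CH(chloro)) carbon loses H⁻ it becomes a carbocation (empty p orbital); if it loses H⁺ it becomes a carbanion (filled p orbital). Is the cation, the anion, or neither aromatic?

In either ion the ring is fully conjugated: every atom, including the new sp² carbon, supplies a p orbital.
Cation: 5 × 2 + 0 = 10 π electrons → 4(2)+2, aromatic.
Anion: 5 × 2 + 2 = 12 π electrons → 4(3), antiaromatic.

The cation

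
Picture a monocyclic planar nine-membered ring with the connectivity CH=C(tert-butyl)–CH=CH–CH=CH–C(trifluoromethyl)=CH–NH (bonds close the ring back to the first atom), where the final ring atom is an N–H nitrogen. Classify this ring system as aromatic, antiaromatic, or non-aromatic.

Every ring atom contributes a p orbital perpendicular to the ring (every atom in a ring double bond is sp² and brings one electron to the p orbital; the pyrrole-type nitrogen donates its lone pair from the p orbital), so the π system is cyclic and fully conjugated.
Tallying contributions gives 4 × 2 = 8 from the double-bond units + 2 from the NH atom = 10.
With 10 π electrons (n = 2), the Hückel 4n+2 condition holds.

Aromatic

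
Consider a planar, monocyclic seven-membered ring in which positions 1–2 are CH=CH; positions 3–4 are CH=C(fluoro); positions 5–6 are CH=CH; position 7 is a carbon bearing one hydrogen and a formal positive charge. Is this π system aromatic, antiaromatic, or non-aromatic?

Aromatic

The p orbitals form a continuous loop: every atom in a ring double bond is sp² and brings one electron to the p orbital; the carbocation has an empty p orbital. The ring is fully conjugated.
Counting π electrons: 3 × 2 = 6 from the double-bond units + 0 from the CH(+) atom = 6.
That gives a 4n+2 count (6, n = 1).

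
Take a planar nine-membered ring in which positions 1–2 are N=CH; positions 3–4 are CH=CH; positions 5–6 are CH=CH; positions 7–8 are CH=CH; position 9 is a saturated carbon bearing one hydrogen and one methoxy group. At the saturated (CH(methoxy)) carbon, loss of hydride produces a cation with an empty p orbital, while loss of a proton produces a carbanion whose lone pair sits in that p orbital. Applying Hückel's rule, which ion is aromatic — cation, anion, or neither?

The anion

Both ions have a continuous loop of p orbitals — each ring atom is sp².
Cation: 4 × 2 + 0 = 8 π electrons → 4(2), antiaromatic.
Anion: 4 × 2 + 2 = 10 π electrons → 4(2)+2, aromatic.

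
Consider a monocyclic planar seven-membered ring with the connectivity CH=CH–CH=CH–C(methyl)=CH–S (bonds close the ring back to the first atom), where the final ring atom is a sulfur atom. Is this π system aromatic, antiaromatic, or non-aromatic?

Check conjugation: the double-bond atoms are sp², each contributing one p electron; the sulfur donates one lone pair from its p orbital — every position has a p orbital, so the cyclic π system is continuous.
Counting π electrons: 3 × 2 = 6 from the double-bond units + 2 from the S atom = 8.
8 = 4(2); a planar, fully conjugated 4n system is antiaromatic.

Antiaromatic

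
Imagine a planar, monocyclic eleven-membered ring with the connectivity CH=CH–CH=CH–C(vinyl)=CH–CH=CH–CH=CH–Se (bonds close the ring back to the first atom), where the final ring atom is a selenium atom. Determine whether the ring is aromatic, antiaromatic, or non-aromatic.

Antiaromatic

All ring atoms are sp² and supply a p orbital to the ring (the double-bond atoms are sp², each contributing one p electron; the selenium donates one lone pair from its p orbital); the conjugation is uninterrupted.
Tallying contributions gives 5 × 2 = 10 from the double-bond units + 2 from the Se atom = 12.
A 4n π count (12, n = 3) in a planar conjugated ring means antiaromatic.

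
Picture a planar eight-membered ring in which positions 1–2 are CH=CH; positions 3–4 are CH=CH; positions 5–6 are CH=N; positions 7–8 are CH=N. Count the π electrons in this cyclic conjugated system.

8

Check conjugation: each doubly-bonded ring atom is sp² with one p-orbital electron; the doubly-bonded nitrogens are pyridine-type — their lone pairs lie in the ring plane, leaving one electron in the p orbital — every position has a p orbital, so the cyclic π system is continuous.
Counting π electrons: 4 × 2 = 8 from the 4 double-bond units.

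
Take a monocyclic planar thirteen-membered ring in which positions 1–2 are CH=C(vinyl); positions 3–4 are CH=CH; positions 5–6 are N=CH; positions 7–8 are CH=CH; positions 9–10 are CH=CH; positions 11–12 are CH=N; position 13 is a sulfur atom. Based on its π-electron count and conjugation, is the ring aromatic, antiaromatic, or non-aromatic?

Aromatic

The p orbitals form a continuous loop: each doubly-bonded ring atom is sp² with one p-orbital electron; each sp² =N– keeps its lone pair in-plane and puts one electron into the π system; the sulfur donates one lone pair from its p orbital. The ring is fully conjugated.
π-electron count: 6 × 2 = 12 from the double-bond units + 2 from the S atom = 14.
That gives a 4n+2 count (14, n = 3).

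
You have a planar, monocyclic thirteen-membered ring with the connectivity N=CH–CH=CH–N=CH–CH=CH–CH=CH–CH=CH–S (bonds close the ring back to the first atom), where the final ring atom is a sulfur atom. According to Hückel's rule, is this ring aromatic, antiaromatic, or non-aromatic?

Aromatic

All ring atoms are sp² and supply a p orbital to the ring (each doubly-bonded ring atom is sp² with one p-orbital electron; each sp² =N– keeps its lone pair in-plane and puts one electron into the π system; the sulfur donates one lone pair from its p orbital); the conjugation is uninterrupted.
Counting π electrons: 6 × 2 = 12 from the double-bond units + 2 from the S atom = 14.
14 = 4(3) + 2, which satisfies Hückel's 4n+2 rule.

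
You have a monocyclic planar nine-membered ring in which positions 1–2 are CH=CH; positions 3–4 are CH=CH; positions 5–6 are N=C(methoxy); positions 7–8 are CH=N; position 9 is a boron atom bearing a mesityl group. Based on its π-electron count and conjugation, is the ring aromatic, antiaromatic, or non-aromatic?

Check conjugation: each doubly-bonded ring atom is sp² with one p-orbital electron; the doubly-bonded nitrogens are pyridine-type — their lone pairs lie in the ring plane, leaving one electron in the p orbital; the boron has an empty p orbital — every position has a p orbital, so the cyclic π system is continuous.
Adding the contributions, 4 × 2 = 8 from the double-bond units + 0 from the B(mesityl) atom = 8.
A 4n π count (8, n = 2) in a planar conjugated ring means antiaromatic.

Antiaromatic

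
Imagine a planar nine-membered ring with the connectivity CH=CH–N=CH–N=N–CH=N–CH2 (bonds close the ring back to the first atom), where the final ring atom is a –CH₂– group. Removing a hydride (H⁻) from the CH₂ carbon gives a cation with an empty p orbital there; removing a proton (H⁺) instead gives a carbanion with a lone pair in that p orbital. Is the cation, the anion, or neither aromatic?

The anion

Once that carbon is sp², every ring atom has a p orbital and both ions are fully conjugated.
Cation: 4 × 2 + 0 = 8 π electrons → 4(2), antiaromatic.
Anion: 4 × 2 + 2 = 10 π electrons → 4(2)+2, aromatic.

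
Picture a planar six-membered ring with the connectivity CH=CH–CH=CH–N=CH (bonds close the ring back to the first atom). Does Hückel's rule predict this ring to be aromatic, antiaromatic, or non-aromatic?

Aromatic

The p orbitals form a continuous loop: each doubly-bonded ring atom is sp² with one p-orbital electron; the doubly-bonded nitrogens are pyridine-type — their lone pairs lie in the ring plane, leaving one electron in the p orbital. The ring is fully conjugated.
Adding the contributions, 3 × 2 = 6 from the 3 double-bond units.
With 6 π electrons (n = 1), the Hückel 4n+2 condition holds.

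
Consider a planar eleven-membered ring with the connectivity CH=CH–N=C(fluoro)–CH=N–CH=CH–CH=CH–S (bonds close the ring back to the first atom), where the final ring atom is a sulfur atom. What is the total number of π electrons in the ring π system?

The p orbitals form a continuous loop: each doubly-bonded ring atom is sp² with one p-orbital electron; each sp² =N– keeps its lone pair in-plane and puts one electron into the π system; the sulfur donates one lone pair from its p orbital. The ring is fully conjugated.
π-electron count: 5 × 2 = 10 from the double-bond units + 2 from the S atom = 12.

12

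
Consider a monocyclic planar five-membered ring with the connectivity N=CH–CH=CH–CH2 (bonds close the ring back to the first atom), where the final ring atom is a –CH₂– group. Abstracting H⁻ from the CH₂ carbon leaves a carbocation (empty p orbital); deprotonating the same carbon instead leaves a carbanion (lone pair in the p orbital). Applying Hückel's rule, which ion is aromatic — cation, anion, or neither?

The anion

In either ion the ring is fully conjugated: every atom, including the new sp² carbon, supplies a p orbital.
Cation: 2 × 2 + 0 = 4 π electrons → 4(1), antiaromatic.
Anion: 2 × 2 + 2 = 6 π electrons → 4(1)+2, aromatic.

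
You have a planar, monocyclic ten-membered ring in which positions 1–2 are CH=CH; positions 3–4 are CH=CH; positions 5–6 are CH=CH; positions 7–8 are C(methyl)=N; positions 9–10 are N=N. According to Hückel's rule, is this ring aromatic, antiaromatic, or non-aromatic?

Aromatic

All ring atoms are sp² and supply a p orbital to the ring (the double-bond atoms are sp², each contributing one p electron; the doubly-bonded nitrogens are pyridine-type — their lone pairs lie in the ring plane, leaving one electron in the p orbital); the conjugation is uninterrupted.
π-electron count: 5 × 2 = 10 from the 5 double-bond units.
With 10 π electrons (n = 2), the Hückel 4n+2 condition holds.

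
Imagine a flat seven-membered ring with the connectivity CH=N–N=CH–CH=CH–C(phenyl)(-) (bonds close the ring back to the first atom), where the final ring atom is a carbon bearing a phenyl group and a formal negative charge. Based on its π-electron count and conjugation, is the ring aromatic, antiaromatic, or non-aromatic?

All ring atoms are sp² and supply a p orbital to the ring (each doubly-bonded ring atom is sp² with one p-orbital electron; each =N– nitrogen is pyridine-type (lone pair in the sp² plane, one electron in the p orbital); the carbanion's lone pair occupies the p orbital); the conjugation is uninterrupted.
Counting π electrons: 3 × 2 = 6 from the double-bond units + 2 from the C(phenyl)(-) atom = 8.
With 8 = 4·2 π electrons, Hückel's rule classifies the planar ring as antiaromatic.

Antiaromatic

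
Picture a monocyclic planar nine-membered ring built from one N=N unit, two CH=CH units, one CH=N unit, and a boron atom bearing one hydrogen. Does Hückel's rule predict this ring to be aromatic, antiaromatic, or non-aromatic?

The p orbitals form a continuous loop: every atom in a ring double bond is sp² and brings one electron to the p orbital; each sp² =N– keeps its lone pair in-plane and puts one electron into the π system; the boron has an empty p orbital. The ring is fully conjugated.
Adding the contributions, 4 × 2 = 8 from the double-bond units + 0 from the BH atom = 8.
With 8 = 4·2 π electrons, Hückel's rule classifies the planar ring as antiaromatic.

Antiaromatic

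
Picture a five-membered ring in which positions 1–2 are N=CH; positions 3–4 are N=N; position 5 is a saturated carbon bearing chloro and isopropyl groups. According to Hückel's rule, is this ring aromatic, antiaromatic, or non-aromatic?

Non-aromatic

Because that saturated carbon is sp³ and has no p orbital in the ring π system at the C(chloro)(isopropyl) position, the π system cannot extend all the way around the ring.
A ring that is not fully conjugated cannot be aromatic or antiaromatic regardless of its π-electron count.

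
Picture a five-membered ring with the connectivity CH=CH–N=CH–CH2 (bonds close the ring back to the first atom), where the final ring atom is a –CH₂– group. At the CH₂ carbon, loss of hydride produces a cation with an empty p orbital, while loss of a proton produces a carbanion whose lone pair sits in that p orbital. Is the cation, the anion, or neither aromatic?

In both ions every ring atom is sp² and contributes a p orbital, so both rings are fully conjugated.
Cation: 2 × 2 + 0 = 4 π electrons → 4(1), antiaromatic.
Anion: 2 × 2 + 2 = 6 π electrons → 4(1)+2, aromatic.

The anion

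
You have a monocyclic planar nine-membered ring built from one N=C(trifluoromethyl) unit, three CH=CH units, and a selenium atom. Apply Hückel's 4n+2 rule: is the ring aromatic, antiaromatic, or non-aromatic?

Every ring atom contributes a p orbital perpendicular to the ring (each doubly-bonded ring atom is sp² with one p-orbital electron; the doubly-bonded nitrogens are pyridine-type — their lone pairs lie in the ring plane, leaving one electron in the p orbital; the selenium donates one lone pair from its p orbital), so the π system is cyclic and fully conjugated.
Tallying contributions gives 4 × 2 = 8 from the double-bond units + 2 from the Se atom = 10.
10 = 4(2) + 2, which satisfies Hückel's 4n+2 rule.

Aromatic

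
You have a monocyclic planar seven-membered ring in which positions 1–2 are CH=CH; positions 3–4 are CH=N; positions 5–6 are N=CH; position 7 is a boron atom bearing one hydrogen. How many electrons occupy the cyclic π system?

Every ring atom contributes a p orbital perpendicular to the ring (the double-bond atoms are sp², each contributing one p electron; each sp² =N– keeps its lone pair in-plane and puts one electron into the π system; the boron has an empty p orbital), so the π system is cyclic and fully conjugated.
Adding the contributions, 3 × 2 = 6 from the double-bond units + 0 from the BH atom = 6.

6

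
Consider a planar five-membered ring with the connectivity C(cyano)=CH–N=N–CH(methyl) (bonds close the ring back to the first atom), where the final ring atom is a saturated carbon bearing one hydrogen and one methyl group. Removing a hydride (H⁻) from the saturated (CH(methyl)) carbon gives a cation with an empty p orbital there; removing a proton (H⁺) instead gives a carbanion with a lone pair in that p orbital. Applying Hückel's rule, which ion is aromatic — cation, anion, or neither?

Once that carbon is sp², every ring atom has a p orbital and both ions are fully conjugated.
Cation: 2 × 2 + 0 = 4 π electrons → 4(1), antiaromatic.
Anion: 2 × 2 + 2 = 6 π electrons → 4(1)+2, aromatic.

The anion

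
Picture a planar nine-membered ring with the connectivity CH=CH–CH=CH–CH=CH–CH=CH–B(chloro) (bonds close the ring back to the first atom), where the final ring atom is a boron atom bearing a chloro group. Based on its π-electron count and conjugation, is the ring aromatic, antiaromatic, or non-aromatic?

Every ring atom contributes a p orbital perpendicular to the ring (each doubly-bonded ring atom is sp² with one p-orbital electron; the boron has an empty p orbital), so the π system is cyclic and fully conjugated.
π-electron count: 4 × 2 = 8 from the double-bond units + 0 from the B(chloro) atom = 8.
A 4n π count (8, n = 2) in a planar conjugated ring means antiaromatic.

Antiaromatic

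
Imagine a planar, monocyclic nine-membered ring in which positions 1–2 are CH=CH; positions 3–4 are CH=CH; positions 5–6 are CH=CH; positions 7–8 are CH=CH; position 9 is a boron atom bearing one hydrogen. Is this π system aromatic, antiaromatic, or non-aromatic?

Antiaromatic

The p orbitals form a continuous loop: each doubly-bonded ring atom is sp² with one p-orbital electron; the boron has an empty p orbital. The ring is fully conjugated.
π-electron count: 4 × 2 = 8 from the double-bond units + 0 from the BH atom = 8.
A 4n π count (8, n = 2) in a planar conjugated ring means antiaromatic.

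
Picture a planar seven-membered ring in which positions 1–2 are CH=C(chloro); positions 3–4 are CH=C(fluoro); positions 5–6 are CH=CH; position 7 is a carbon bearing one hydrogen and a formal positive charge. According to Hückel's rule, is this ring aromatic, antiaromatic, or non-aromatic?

All ring atoms are sp² and supply a p orbital to the ring (the double-bond atoms are sp², each contributing one p electron; the carbocation has an empty p orbital); the conjugation is uninterrupted.
Tallying contributions gives 3 × 2 = 6 from the double-bond units + 0 from the CH(+) atom = 6.
6 = 4(1) + 2, which satisfies Hückel's 4n+2 rule.

Aromatic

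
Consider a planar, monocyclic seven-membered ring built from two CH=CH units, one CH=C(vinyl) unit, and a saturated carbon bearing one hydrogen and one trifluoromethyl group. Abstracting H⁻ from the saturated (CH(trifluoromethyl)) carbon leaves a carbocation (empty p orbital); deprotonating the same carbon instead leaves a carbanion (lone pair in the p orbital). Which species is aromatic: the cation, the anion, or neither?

The cation

In either ion the ring is fully conjugated: every atom, including the new sp² carbon, supplies a p orbital.
Cation: 3 × 2 + 0 = 6 π electrons → 4(1)+2, aromatic.
Anion: 3 × 2 + 2 = 8 π electrons → 4(2), antiaromatic.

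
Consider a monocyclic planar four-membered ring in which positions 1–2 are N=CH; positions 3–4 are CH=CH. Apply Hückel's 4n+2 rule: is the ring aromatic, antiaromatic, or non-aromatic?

Antiaromatic

Every ring atom contributes a p orbital perpendicular to the ring (each doubly-bonded ring atom is sp² with one p-orbital electron; each sp² =N– keeps its lone pair in-plane and puts one electron into the π system), so the π system is cyclic and fully conjugated.
π-electron count: 2 × 2 = 4 from the 2 double-bond units.
4 is a 4n count (n = 1), so the planar conjugated ring is antiaromatic.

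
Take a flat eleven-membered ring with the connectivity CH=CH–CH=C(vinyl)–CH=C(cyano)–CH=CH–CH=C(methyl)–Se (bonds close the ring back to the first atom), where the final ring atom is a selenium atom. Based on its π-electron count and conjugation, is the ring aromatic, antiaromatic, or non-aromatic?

Antiaromatic

Check conjugation: the double-bond atoms are sp², each contributing one p electron; the selenium donates one lone pair from its p orbital — every position has a p orbital, so the cyclic π system is continuous.
Adding the contributions, 5 × 2 = 10 from the double-bond units + 2 from the Se atom = 12.
12 is a 4n count (n = 3), so the planar conjugated ring is antiaromatic.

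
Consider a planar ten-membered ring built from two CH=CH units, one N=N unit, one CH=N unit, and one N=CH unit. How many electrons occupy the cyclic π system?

10

The p orbitals form a continuous loop: each doubly-bonded ring atom is sp² with one p-orbital electron; the doubly-bonded nitrogens are pyridine-type — their lone pairs lie in the ring plane, leaving one electron in the p orbital. The ring is fully conjugated.
π-electron count: 5 × 2 = 10 from the 5 double-bond units.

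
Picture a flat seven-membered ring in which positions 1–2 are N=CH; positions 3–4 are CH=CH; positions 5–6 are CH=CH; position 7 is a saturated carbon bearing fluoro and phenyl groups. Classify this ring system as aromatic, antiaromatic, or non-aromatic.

Non-aromatic

The C(fluoro)(phenyl) position has four σ bonds — that saturated carbon is sp³ and has no p orbital in the ring π system — so the cyclic conjugation is interrupted.
Broken conjugation rules out both aromaticity and antiaromaticity.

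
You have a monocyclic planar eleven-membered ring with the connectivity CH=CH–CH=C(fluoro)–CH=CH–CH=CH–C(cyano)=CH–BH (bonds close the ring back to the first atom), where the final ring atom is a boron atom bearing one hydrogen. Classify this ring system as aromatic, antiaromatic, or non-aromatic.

Aromatic

Every ring atom contributes a p orbital perpendicular to the ring (the double-bond atoms are sp², each contributing one p electron; the boron has an empty p orbital), so the π system is cyclic and fully conjugated.
π-electron count: 5 × 2 = 10 from the double-bond units + 0 from the BH atom = 10.
That gives a 4n+2 count (10, n = 2).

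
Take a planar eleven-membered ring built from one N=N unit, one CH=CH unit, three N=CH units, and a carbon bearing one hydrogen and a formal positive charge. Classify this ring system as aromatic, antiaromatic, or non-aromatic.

Aromatic

All ring atoms are sp² and supply a p orbital to the ring (each doubly-bonded ring atom is sp² with one p-orbital electron; the doubly-bonded nitrogens are pyridine-type — their lone pairs lie in the ring plane, leaving one electron in the p orbital; the carbocation has an empty p orbital); the conjugation is uninterrupted.
Adding the contributions, 5 × 2 = 10 from the double-bond units + 0 from the CH(+) atom = 10.
Since 10 = 4·2 + 2, the ring meets the 4n+2 criterion.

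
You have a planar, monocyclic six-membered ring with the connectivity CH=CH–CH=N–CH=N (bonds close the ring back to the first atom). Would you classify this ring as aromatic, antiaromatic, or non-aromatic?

All ring atoms are sp² and supply a p orbital to the ring (each doubly-bonded ring atom is sp² with one p-orbital electron; each sp² =N– keeps its lone pair in-plane and puts one electron into the π system); the conjugation is uninterrupted.
π-electron count: 3 × 2 = 6 from the 3 double-bond units.
Since 6 = 4·1 + 2, the ring meets the 4n+2 criterion.

Aromatic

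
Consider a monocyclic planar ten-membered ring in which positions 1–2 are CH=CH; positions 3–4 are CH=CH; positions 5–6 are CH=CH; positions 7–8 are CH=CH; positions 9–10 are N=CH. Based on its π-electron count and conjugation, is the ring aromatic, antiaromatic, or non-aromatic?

Aromatic

Every ring atom contributes a p orbital perpendicular to the ring (every atom in a ring double bond is sp² and brings one electron to the p orbital; each sp² =N– keeps its lone pair in-plane and puts one electron into the π system), so the π system is cyclic and fully conjugated.
Adding the contributions, 5 × 2 = 10 from the 5 double-bond units.
With 10 π electrons (n = 2), the Hückel 4n+2 condition holds.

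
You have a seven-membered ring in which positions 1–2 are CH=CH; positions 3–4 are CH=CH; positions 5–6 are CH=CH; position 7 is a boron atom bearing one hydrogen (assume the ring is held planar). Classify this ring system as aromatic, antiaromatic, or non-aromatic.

Check conjugation: every atom in a ring double bond is sp² and brings one electron to the p orbital; the boron has an empty p orbital — every position has a p orbital, so the cyclic π system is continuous.
π-electron count: 3 × 2 = 6 from the double-bond units + 0 from the BH atom = 6.
With 6 π electrons (n = 1), the Hückel 4n+2 condition holds.

Aromatic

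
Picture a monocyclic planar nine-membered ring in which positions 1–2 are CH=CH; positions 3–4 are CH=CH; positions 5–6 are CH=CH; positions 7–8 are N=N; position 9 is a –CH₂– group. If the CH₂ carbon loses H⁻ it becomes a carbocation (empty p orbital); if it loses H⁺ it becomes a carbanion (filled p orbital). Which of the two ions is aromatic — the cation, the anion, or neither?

Both ions have a continuous loop of p orbitals — each ring atom is sp².
Cation: 4 × 2 + 0 = 8 π electrons → 4(2), antiaromatic.
Anion: 4 × 2 + 2 = 10 π electrons → 4(2)+2, aromatic.

The anion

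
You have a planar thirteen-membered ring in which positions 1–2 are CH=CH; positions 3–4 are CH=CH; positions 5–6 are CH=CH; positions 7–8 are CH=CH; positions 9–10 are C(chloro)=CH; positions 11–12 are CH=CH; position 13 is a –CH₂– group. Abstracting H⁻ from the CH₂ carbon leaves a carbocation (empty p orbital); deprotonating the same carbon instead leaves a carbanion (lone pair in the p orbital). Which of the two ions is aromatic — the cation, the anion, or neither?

Once that carbon is sp², every ring atom has a p orbital and both ions are fully conjugated.
Cation: 6 × 2 + 0 = 12 π electrons → 4(3), antiaromatic.
Anion: 6 × 2 + 2 = 14 π electrons → 4(3)+2, aromatic.

The anion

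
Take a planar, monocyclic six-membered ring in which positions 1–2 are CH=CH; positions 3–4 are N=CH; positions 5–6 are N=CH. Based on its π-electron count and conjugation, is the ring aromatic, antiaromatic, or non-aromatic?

Check conjugation: every atom in a ring double bond is sp² and brings one electron to the p orbital; each =N– nitrogen is pyridine-type (lone pair in the sp² plane, one electron in the p orbital) — every position has a p orbital, so the cyclic π system is continuous.
Adding the contributions, 3 × 2 = 6 from the 3 double-bond units.
Since 6 = 4·1 + 2, the ring meets the 4n+2 criterion.

Aromatic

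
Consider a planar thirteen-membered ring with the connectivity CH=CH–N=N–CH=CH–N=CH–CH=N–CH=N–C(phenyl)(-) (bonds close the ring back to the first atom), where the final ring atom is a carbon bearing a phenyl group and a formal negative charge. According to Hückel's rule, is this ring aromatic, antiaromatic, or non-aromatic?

Aromatic

All ring atoms are sp² and supply a p orbital to the ring (each doubly-bonded ring atom is sp² with one p-orbital electron; each sp² =N– keeps its lone pair in-plane and puts one electron into the π system; the carbanion's lone pair occupies the p orbital); the conjugation is uninterrupted.
π-electron count: 6 × 2 = 12 from the double-bond units + 2 from the C(phenyl)(-) atom = 14.
That gives a 4n+2 count (14, n = 3).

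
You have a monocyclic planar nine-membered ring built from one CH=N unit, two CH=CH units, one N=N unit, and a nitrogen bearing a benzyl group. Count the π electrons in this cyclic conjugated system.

The p orbitals form a continuous loop: each doubly-bonded ring atom is sp² with one p-orbital electron; each sp² =N– keeps its lone pair in-plane and puts one electron into the π system; the pyrrole-type nitrogen donates its lone pair from the p orbital. The ring is fully conjugated.
Counting π electrons: 4 × 2 = 8 from the double-bond units + 2 from the N(benzyl) atom = 10.

10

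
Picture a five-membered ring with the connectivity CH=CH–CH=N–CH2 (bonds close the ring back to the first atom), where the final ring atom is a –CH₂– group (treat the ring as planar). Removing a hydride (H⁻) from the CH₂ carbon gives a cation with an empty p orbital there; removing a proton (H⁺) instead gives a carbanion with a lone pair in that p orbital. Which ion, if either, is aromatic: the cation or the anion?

Once that carbon is sp², every ring atom has a p orbital and both ions are fully conjugated.
Cation: 2 × 2 + 0 = 4 π electrons → 4(1), antiaromatic.
Anion: 2 × 2 + 2 = 6 π electrons → 4(1)+2, aromatic.

The anion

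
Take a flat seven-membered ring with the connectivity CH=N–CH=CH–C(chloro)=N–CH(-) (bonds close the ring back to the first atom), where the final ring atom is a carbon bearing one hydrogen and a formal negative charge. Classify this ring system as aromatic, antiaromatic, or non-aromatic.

All ring atoms are sp² and supply a p orbital to the ring (the double-bond atoms are sp², each contributing one p electron; each =N– nitrogen is pyridine-type (lone pair in the sp² plane, one electron in the p orbital); the carbanion's lone pair occupies the p orbital); the conjugation is uninterrupted.
π-electron count: 3 × 2 = 6 from the double-bond units + 2 from the CH(-) atom = 8.
8 = 4(2); a planar, fully conjugated 4n system is antiaromatic.

Antiaromatic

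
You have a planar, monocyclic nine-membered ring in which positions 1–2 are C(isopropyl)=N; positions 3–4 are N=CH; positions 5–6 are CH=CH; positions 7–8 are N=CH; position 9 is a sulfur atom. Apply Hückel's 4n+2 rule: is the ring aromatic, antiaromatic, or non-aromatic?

Aromatic

All ring atoms are sp² and supply a p orbital to the ring (every atom in a ring double bond is sp² and brings one electron to the p orbital; each =N– nitrogen is pyridine-type (lone pair in the sp² plane, one electron in the p orbital); the sulfur donates one lone pair from its p orbital); the conjugation is uninterrupted.
Counting π electrons: 4 × 2 = 8 from the double-bond units + 2 from the S atom = 10.
That gives a 4n+2 count (10, n = 2).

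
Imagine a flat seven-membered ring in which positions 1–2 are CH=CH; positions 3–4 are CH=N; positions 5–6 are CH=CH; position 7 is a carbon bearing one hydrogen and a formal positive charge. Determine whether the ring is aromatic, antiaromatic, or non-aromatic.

Aromatic

The p orbitals form a continuous loop: each doubly-bonded ring atom is sp² with one p-orbital electron; each =N– nitrogen is pyridine-type (lone pair in the sp² plane, one electron in the p orbital); the carbocation has an empty p orbital. The ring is fully conjugated.
Counting π electrons: 3 × 2 = 6 from the double-bond units + 0 from the CH(+) atom = 6.
That gives a 4n+2 count (6, n = 1).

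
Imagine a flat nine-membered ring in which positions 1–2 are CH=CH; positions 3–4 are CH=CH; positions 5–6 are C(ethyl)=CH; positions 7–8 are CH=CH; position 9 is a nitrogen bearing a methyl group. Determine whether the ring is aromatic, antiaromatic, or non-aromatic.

Aromatic

All ring atoms are sp² and supply a p orbital to the ring (the double-bond atoms are sp², each contributing one p electron; the pyrrole-type nitrogen donates its lone pair from the p orbital); the conjugation is uninterrupted.
Adding the contributions, 4 × 2 = 8 from the double-bond units + 2 from the N(methyl) atom = 10.
With 10 π electrons (n = 2), the Hückel 4n+2 condition holds.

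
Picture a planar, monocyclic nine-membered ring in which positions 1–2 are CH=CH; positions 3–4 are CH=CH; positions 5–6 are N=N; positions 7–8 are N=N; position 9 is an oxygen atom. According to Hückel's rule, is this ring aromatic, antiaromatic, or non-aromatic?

Aromatic

Check conjugation: each doubly-bonded ring atom is sp² with one p-orbital electron; each =N– nitrogen is pyridine-type (lone pair in the sp² plane, one electron in the p orbital); the oxygen donates one lone pair from its p orbital — every position has a p orbital, so the cyclic π system is continuous.
Adding the contributions, 4 × 2 = 8 from the double-bond units + 2 from the O atom = 10.
10 = 4(2) + 2, which satisfies Hückel's 4n+2 rule.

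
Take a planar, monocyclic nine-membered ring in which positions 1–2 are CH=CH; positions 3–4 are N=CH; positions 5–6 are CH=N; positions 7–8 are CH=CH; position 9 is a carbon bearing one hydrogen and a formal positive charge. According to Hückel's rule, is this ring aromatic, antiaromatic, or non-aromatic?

Antiaromatic

Check conjugation: each doubly-bonded ring atom is sp² with one p-orbital electron; each sp² =N– keeps its lone pair in-plane and puts one electron into the π system; the carbocation has an empty p orbital — every position has a p orbital, so the cyclic π system is continuous.
Adding the contributions, 4 × 2 = 8 from the double-bond units + 0 from the CH(+) atom = 8.
With 8 = 4·2 π electrons, Hückel's rule classifies the planar ring as antiaromatic.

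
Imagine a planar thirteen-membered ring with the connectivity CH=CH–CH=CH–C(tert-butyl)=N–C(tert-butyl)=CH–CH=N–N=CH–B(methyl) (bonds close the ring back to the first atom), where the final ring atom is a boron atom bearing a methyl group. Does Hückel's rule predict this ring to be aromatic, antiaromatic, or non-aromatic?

Every ring atom contributes a p orbital perpendicular to the ring (every atom in a ring double bond is sp² and brings one electron to the p orbital; the doubly-bonded nitrogens are pyridine-type — their lone pairs lie in the ring plane, leaving one electron in the p orbital; the boron has an empty p orbital), so the π system is cyclic and fully conjugated.
Tallying contributions gives 6 × 2 = 12 from the double-bond units + 0 from the B(methyl) atom = 12.
A 4n π count (12, n = 3) in a planar conjugated ring means antiaromatic.

Antiaromatic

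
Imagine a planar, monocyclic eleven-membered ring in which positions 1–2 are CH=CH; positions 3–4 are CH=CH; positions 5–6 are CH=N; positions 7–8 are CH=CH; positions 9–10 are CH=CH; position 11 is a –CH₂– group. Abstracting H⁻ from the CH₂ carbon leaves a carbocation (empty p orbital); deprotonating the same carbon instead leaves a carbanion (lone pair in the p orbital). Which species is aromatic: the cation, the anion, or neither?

The cation

In either ion the ring is fully conjugated: every atom, including the new sp² carbon, supplies a p orbital.
Cation: 5 × 2 + 0 = 10 π electrons → 4(2)+2, aromatic.
Anion: 5 × 2 + 2 = 12 π electrons → 4(3), antiaromatic.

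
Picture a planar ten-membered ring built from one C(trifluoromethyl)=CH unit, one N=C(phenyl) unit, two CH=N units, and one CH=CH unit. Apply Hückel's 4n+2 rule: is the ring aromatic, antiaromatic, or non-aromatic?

Check conjugation: the double-bond atoms are sp², each contributing one p electron; each =N– nitrogen is pyridine-type (lone pair in the sp² plane, one electron in the p orbital) — every position has a p orbital, so the cyclic π system is continuous.
Tallying contributions gives 5 × 2 = 10 from the 5 double-bond units.
With 10 π electrons (n = 2), the Hückel 4n+2 condition holds.

Aromatic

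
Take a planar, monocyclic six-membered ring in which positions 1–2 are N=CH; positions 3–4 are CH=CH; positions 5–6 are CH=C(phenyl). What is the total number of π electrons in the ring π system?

Check conjugation: the double-bond atoms are sp², each contributing one p electron; the doubly-bonded nitrogens are pyridine-type — their lone pairs lie in the ring plane, leaving one electron in the p orbital — every position has a p orbital, so the cyclic π system is continuous.
π-electron count: 3 × 2 = 6 from the 3 double-bond units.

6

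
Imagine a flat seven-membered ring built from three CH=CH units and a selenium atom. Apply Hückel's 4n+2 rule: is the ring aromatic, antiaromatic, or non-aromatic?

Every ring atom contributes a p orbital perpendicular to the ring (the double-bond atoms are sp², each contributing one p electron; the selenium donates one lone pair from its p orbital), so the π system is cyclic and fully conjugated.
Counting π electrons: 3 × 2 = 6 from the double-bond units + 2 from the Se atom = 8.
A 4n π count (8, n = 2) in a planar conjugated ring means antiaromatic.

Antiaromatic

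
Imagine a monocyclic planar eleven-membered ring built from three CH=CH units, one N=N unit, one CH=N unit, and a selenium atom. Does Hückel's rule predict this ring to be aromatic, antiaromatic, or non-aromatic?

Check conjugation: every atom in a ring double bond is sp² and brings one electron to the p orbital; each sp² =N– keeps its lone pair in-plane and puts one electron into the π system; the selenium donates one lone pair from its p orbital — every position has a p orbital, so the cyclic π system is continuous.
Adding the contributions, 5 × 2 = 10 from the double-bond units + 2 from the Se atom = 12.
With 12 = 4·3 π electrons, Hückel's rule classifies the planar ring as antiaromatic.

Antiaromatic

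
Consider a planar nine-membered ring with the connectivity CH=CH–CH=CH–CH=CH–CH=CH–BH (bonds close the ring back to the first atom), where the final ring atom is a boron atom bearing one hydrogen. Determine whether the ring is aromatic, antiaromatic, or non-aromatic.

Check conjugation: the double-bond atoms are sp², each contributing one p electron; the boron has an empty p orbital — every position has a p orbital, so the cyclic π system is continuous.
π-electron count: 4 × 2 = 8 from the double-bond units + 0 from the BH atom = 8.
8 = 4(2); a planar, fully conjugated 4n system is antiaromatic.

Antiaromatic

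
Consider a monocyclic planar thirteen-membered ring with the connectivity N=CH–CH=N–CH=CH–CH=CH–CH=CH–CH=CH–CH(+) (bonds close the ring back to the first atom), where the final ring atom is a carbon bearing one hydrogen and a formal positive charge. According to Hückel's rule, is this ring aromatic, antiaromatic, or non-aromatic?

Every ring atom contributes a p orbital perpendicular to the ring (the double-bond atoms are sp², each contributing one p electron; the doubly-bonded nitrogens are pyridine-type — their lone pairs lie in the ring plane, leaving one electron in the p orbital; the carbocation has an empty p orbital), so the π system is cyclic and fully conjugated.
Tallying contributions gives 6 × 2 = 12 from the double-bond units + 0 from the CH(+) atom = 12.
With 12 = 4·3 π electrons, Hückel's rule classifies the planar ring as antiaromatic.

Antiaromatic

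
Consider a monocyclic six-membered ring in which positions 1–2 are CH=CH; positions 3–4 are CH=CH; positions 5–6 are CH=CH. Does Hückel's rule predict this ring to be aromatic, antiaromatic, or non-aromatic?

Check conjugation: each doubly-bonded ring atom is sp² with one p-orbital electron — every position has a p orbital, so the cyclic π system is continuous.
Adding the contributions, 3 × 2 = 6 from the 3 double-bond units.
With 6 π electrons (n = 1), the Hückel 4n+2 condition holds.
(The species described is benzene.)

Aromatic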